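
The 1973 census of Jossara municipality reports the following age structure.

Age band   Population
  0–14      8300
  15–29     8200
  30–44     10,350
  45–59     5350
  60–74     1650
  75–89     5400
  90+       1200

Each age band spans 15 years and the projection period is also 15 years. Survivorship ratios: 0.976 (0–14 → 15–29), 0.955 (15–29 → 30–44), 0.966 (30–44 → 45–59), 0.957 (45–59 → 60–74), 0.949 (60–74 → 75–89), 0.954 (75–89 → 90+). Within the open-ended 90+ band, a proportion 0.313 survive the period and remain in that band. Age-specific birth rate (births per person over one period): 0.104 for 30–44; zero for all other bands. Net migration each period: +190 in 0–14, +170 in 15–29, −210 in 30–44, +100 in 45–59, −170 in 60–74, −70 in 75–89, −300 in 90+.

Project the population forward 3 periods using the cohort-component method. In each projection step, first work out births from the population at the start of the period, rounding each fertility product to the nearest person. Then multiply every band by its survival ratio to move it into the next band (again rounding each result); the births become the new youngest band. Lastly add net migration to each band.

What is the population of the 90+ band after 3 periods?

4980

After projecting period 1:
Births: 10350 * 0.104 = 1076
15–29: 8300 * 0.976 = 8101
30–44: 8200 * 0.955 = 7831
45–59: 10350 * 0.966 = 9998
60–74: 5350 * 0.957 = 5120
75–89: 1650 * 0.949 = 1566
90+: 5400 * 0.954 + 1200 * 0.313 = 5152 + 376 = 5528
Net migration: 0–14 + 190 → 1266; 15–29 + 170 → 8271; 30–44 − 210 → 7621; 45–59 + 100 → 10098; 60–74 − 170 → 4950; 75–89 − 70 → 1496; 90+ − 300 → 5228
→ [1266, 8271, 7621, 10098, 4950, 1496, 5228]
After projecting period 2:
Births: 7621 * 0.104 = 793
15–29: 1266 * 0.976 = 1236
30–44: 8271 * 0.955 = 7899
45–59: 7621 * 0.966 = 7362
60–74: 10098 * 0.957 = 9664
75–89: 4950 * 0.949 = 4698
90+: 1496 * 0.954 + 5228 * 0.313 = 1427 + 1636 = 3063
Net migration: 0–14 + 190 → 983; 15–29 + 170 → 1406; 30–44 − 210 → 7689; 45–59 + 100 → 7462; 60–74 − 170 → 9494; 75–89 − 70 → 4628; 90+ − 300 → 2763
→ [983, 1406, 7689, 7462, 9494, 4628, 2763]
After projecting period 3:
Births: 7689 * 0.104 = 800
15–29: 983 * 0.976 = 959
30–44: 1406 * 0.955 = 1343
45–59: 7689 * 0.966 = 7428
60–74: 7462 * 0.957 = 7141
75–89: 9494 * 0.949 = 9010
90+: 4628 * 0.954 + 2763 * 0.313 = 4415 + 865 = 5280
Net migration: 0–14 + 190 → 990; 15–29 + 170 → 1129; 30–44 − 210 → 1133; 45–59 + 100 → 7528; 60–74 − 170 → 6971; 75–89 − 70 → 8940; 90+ − 300 → 4980
→ [990, 1129, 1133, 7528, 6971, 8940, 4980]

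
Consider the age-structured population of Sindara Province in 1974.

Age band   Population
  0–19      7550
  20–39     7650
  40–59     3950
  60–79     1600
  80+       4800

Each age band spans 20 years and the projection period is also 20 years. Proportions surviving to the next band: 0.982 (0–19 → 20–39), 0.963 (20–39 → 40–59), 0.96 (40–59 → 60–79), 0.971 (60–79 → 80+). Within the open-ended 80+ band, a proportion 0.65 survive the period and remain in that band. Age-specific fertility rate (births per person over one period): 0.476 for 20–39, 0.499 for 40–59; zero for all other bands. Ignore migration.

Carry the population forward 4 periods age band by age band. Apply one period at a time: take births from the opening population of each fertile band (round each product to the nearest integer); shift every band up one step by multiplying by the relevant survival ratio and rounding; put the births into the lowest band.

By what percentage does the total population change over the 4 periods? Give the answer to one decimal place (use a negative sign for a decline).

48.6

After projecting period 1:
Births: 7650 × 0.476 = 3641, 3950 × 0.499 = 1971 ⇒ total 5612
20–39: 7550 × 0.982 = 7414
40–59: 7650 × 0.963 = 7367
60–79: 3950 × 0.96 = 3792
80+: 1600 × 0.971 + 4800 × 0.65 = 1554 + 3120 = 4674
Giving 5612 / 7414 / 7367 / 3792 / 4674.
After projecting period 2:
Births: 7414 × 0.476 = 3529, 7367 × 0.499 = 3676 ⇒ total 7205
20–39: 5612 × 0.982 = 5511
40–59: 7414 × 0.963 = 7140
60–79: 7367 × 0.96 = 7072
80+: 3792 × 0.971 + 4674 × 0.65 = 3682 + 3038 = 6720
Giving 7205 / 5511 / 7140 / 7072 / 6720.
After projecting period 3:
Births: 5511 × 0.476 = 2623, 7140 × 0.499 = 3563 ⇒ total 6186
20–39: 7205 × 0.982 = 7075
40–59: 5511 × 0.963 = 5307
60–79: 7140 × 0.96 = 6854
80+: 7072 × 0.971 + 6720 × 0.65 = 6867 + 4368 = 11235
Giving 6186 / 7075 / 5307 / 6854 / 11235.
After projecting period 4:
Births: 7075 × 0.476 = 3368, 5307 × 0.499 = 2648 ⇒ total 6016
20–39: 6186 × 0.982 = 6075
40–59: 7075 × 0.963 = 6813
60–79: 5307 × 0.96 = 5095
80+: 6854 × 0.971 + 11235 × 0.65 = 6655 + 7303 = 13958
Giving 6016 / 6075 / 6813 / 5095 / 13958.
Total: 25550 → 37957; change = 12407; percentage change = 48.6%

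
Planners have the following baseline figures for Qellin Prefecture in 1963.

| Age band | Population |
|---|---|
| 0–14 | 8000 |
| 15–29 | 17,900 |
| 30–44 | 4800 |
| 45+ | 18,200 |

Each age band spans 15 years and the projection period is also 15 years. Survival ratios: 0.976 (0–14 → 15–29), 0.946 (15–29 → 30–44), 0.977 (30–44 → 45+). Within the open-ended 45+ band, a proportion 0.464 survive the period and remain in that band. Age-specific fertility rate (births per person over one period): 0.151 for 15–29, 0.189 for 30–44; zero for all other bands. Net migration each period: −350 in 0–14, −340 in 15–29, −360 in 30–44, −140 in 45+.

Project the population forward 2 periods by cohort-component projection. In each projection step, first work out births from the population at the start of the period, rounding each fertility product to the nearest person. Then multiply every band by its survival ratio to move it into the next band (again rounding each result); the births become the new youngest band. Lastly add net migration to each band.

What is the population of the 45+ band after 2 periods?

22082

Let group 1 be 0–14 through group 4 = 45+.
Period 1:
Births: 17900 × 0.151 = 2703, 4800 × 0.189 = 907 — total 3610
Group 2: 8000 × 0.976 = 7808
Group 3: 17900 × 0.946 = 16933
Group 4: 4800 × 0.977 + 18200 × 0.464 = 4690 + 8445 = 13135
Net migration: Group 1 − 350 → 3260; Group 2 − 340 → 7468; Group 3 − 360 → 16573; Group 4 − 140 → 12995
→ [3260, 7468, 16573, 12995]
Period 2:
Births: 7468 × 0.151 = 1128, 16573 × 0.189 = 3132 — total 4260
Group 2: 3260 × 0.976 = 3182
Group 3: 7468 × 0.946 = 7065
Group 4: 16573 × 0.977 + 12995 × 0.464 = 16192 + 6030 = 22222
Net migration: Group 1 − 350 → 3910; Group 2 − 340 → 2842; Group 3 − 360 → 6705; Group 4 − 140 → 22082
→ [3910, 2842, 6705, 22082]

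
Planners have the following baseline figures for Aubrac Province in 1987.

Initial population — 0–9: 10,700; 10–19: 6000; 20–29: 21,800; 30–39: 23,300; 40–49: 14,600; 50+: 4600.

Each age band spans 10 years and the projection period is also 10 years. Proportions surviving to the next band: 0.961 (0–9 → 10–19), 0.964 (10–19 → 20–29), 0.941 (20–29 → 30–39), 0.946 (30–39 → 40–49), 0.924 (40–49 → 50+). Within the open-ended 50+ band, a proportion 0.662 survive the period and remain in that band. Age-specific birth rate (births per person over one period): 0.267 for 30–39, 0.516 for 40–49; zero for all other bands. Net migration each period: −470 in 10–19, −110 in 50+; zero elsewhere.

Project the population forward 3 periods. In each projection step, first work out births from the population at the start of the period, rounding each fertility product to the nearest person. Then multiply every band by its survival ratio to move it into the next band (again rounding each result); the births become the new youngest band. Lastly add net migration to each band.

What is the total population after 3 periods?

91960

(Groups numbered youngest = 1 to oldest = 6.)
Period 1:
Births: 23300 * 0.267 = 6221, 14600 * 0.516 = 7534 ⇒ total 13755
Group 2: 10700 * 0.961 = 10283
Group 3: 6000 * 0.964 = 5784
Group 4: 21800 * 0.941 = 20514
Group 5: 23300 * 0.946 = 22042
Group 6: 14600 * 0.924 + 4600 * 0.662 = 13490 + 3045 = 16535
Net migration: Group 2 − 470 → 9813; Group 6 − 110 → 16425
Population now: 0–9=13755, 10–19=9813, 20–29=5784, 30–39=20514, 40–49=22042, 50+=16425
Period 2:
Births: 20514 * 0.267 = 5477, 22042 * 0.516 = 11374 ⇒ total 16851
Group 2: 13755 * 0.961 = 13219
Group 3: 9813 * 0.964 = 9460
Group 4: 5784 * 0.941 = 5443
Group 5: 20514 * 0.946 = 19406
Group 6: 22042 * 0.924 + 16425 * 0.662 = 20367 + 10873 = 31240
Net migration: Group 2 − 470 → 12749; Group 6 − 110 → 31130
Population now: 0–9=16851, 10–19=12749, 20–29=9460, 30–39=5443, 40–49=19406, 50+=31130
Period 3:
Births: 5443 * 0.267 = 1453, 19406 * 0.516 = 10013 ⇒ total 11466
Group 2: 16851 * 0.961 = 16194
Group 3: 12749 * 0.964 = 12290
Group 4: 9460 * 0.941 = 8902
Group 5: 5443 * 0.946 = 5149
Group 6: 19406 * 0.924 + 31130 * 0.662 = 17931 + 20608 = 38539
Net migration: Group 2 − 470 → 15724; Group 6 − 110 → 38429
Population now: 0–9=11466, 10–19=15724, 20–29=12290, 30–39=8902, 40–49=5149, 50+=38429
Total after period 3: 11466 + 15724 + 12290 + 8902 + 5149 + 38429 = 91960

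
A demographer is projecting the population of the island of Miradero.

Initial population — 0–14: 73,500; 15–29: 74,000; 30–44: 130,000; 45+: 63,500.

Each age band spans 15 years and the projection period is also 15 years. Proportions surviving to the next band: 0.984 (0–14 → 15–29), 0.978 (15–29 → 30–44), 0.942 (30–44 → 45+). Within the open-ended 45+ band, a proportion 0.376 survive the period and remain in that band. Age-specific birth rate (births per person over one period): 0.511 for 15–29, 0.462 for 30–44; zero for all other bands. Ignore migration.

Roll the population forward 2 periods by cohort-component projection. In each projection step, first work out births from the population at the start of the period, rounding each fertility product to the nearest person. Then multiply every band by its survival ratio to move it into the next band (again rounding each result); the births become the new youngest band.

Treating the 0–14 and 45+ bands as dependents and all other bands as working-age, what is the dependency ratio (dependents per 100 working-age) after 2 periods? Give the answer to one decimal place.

115.9

— Period 1 —
Births: 74000 × 0.511 = 37814, 130000 × 0.462 = 60060 — total 97874
15–29: 73500 × 0.984 = 72324
30–44: 74000 × 0.978 = 72372
45+: 130000 × 0.942 + 63500 × 0.376 = 122460 + 23876 = 146336
Giving 97874 / 72324 / 72372 / 146336.
— Period 2 —
Births: 72324 × 0.511 = 36958, 72372 × 0.462 = 33436 — total 70394
15–29: 97874 × 0.984 = 96308
30–44: 72324 × 0.978 = 70733
45+: 72372 × 0.942 + 146336 × 0.376 = 68174 + 55022 = 123196
Giving 70394 / 96308 / 70733 / 123196.
Dependents (band 0–14 + band 45+) = 70394 + 123196 = 193590; working-age = 167041; ratio = 193590/167041 × 100 = 115.9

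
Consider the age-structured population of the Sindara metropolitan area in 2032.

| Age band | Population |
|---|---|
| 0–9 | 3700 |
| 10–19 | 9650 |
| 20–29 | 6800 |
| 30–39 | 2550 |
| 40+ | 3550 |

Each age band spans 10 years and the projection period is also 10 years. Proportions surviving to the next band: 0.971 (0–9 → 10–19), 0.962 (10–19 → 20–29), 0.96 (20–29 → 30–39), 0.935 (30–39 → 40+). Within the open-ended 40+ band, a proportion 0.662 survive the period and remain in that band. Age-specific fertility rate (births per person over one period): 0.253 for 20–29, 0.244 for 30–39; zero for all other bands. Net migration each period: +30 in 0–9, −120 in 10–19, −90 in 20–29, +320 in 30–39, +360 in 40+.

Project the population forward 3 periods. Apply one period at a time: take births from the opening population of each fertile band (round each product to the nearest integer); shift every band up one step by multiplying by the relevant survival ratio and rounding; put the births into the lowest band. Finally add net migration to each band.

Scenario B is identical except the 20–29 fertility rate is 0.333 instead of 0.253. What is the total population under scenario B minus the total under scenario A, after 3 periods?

1482

Numbering the bands 1..5 from youngest to oldest:
After projecting period 1:
Births: 6800 × 0.253 = 1720, 2550 × 0.244 = 622 — total 2342
Band 2: 3700 × 0.971 = 3593
Band 3: 9650 × 0.962 = 9283
Band 4: 6800 × 0.96 = 6528
Band 5: 2550 × 0.935 + 3550 × 0.662 = 2384 + 2350 = 4734
Net migration: Band 1 + 30 → 2372; Band 2 − 120 → 3473; Band 3 − 90 → 9193; Band 4 + 320 → 6848; Band 5 + 360 → 5094
End of period: [2372, 3473, 9193, 6848, 5094]
After projecting period 2:
Births: 9193 × 0.253 = 2326, 6848 × 0.244 = 1671 — total 3997
Band 2: 2372 × 0.971 = 2303
Band 3: 3473 × 0.962 = 3341
Band 4: 9193 × 0.96 = 8825
Band 5: 6848 × 0.935 + 5094 × 0.662 = 6403 + 3372 = 9775
Net migration: Band 1 + 30 → 4027; Band 2 − 120 → 2183; Band 3 − 90 → 3251; Band 4 + 320 → 9145; Band 5 + 360 → 10135
End of period: [4027, 2183, 3251, 9145, 10135]
After projecting period 3:
Births: 3251 × 0.253 = 823, 9145 × 0.244 = 2231 — total 3054
Band 2: 4027 × 0.971 = 3910
Band 3: 2183 × 0.962 = 2100
Band 4: 3251 × 0.96 = 3121
Band 5: 9145 × 0.935 + 10135 × 0.662 = 8551 + 6709 = 15260
Net migration: Band 1 + 30 → 3084; Band 2 − 120 → 3790; Band 3 − 90 → 2010; Band 4 + 320 → 3441; Band 5 + 360 → 15620
End of period: [3084, 3790, 2010, 3441, 15620]
Scenario A total after 3 periods: 27945
Scenario B projection —
After projecting period 1:
Births: 6800 × 0.333 = 2264, 2550 × 0.244 = 622 — total 2886
Band 2: 3700 × 0.971 = 3593
Band 3: 9650 × 0.962 = 9283
Band 4: 6800 × 0.96 = 6528
Band 5: 2550 × 0.935 + 3550 × 0.662 = 2384 + 2350 = 4734
Net migration: Band 1 + 30 → 2916; Band 2 − 120 → 3473; Band 3 − 90 → 9193; Band 4 + 320 → 6848; Band 5 + 360 → 5094
End of period: [2916, 3473, 9193, 6848, 5094]
After projecting period 2:
Births: 9193 × 0.333 = 3061, 6848 × 0.244 = 1671 — total 4732
Band 2: 2916 × 0.971 = 2831
Band 3: 3473 × 0.962 = 3341
Band 4: 9193 × 0.96 = 8825
Band 5: 6848 × 0.935 + 5094 × 0.662 = 6403 + 3372 = 9775
Net migration: Band 1 + 30 → 4762; Band 2 − 120 → 2711; Band 3 − 90 → 3251; Band 4 + 320 → 9145; Band 5 + 360 → 10135
End of period: [4762, 2711, 3251, 9145, 10135]
After projecting period 3:
Births: 3251 × 0.333 = 1083, 9145 × 0.244 = 2231 — total 3314
Band 2: 4762 × 0.971 = 4624
Band 3: 2711 × 0.962 = 2608
Band 4: 3251 × 0.96 = 3121
Band 5: 9145 × 0.935 + 10135 × 0.662 = 8551 + 6709 = 15260
Net migration: Band 1 + 30 → 3344; Band 2 − 120 → 4504; Band 3 − 90 → 2518; Band 4 + 320 → 3441; Band 5 + 360 → 15620
End of period: [3344, 4504, 2518, 3441, 15620]
Scenario B total after 3 periods: 29427
Difference B − A = 29427 − 27945 = 1482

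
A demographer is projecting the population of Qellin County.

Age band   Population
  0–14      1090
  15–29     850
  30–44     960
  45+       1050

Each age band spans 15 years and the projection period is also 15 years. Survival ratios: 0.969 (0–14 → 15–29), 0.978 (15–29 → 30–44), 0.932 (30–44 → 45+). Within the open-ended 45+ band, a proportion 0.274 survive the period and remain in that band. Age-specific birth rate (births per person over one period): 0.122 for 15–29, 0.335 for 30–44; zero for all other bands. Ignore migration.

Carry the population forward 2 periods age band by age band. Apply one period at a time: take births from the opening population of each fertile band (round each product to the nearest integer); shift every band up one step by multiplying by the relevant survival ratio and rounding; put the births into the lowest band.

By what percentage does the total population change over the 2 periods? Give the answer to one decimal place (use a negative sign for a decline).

— Period 1 —
Births: 850 * 0.122 = 104 ; 960 * 0.335 = 322 → 426
15–29: 1090 * 0.969 = 1056
30–44: 850 * 0.978 = 831
45+: 960 * 0.932 + 1050 * 0.274 = 895 + 288 = 1183
→ [426, 1056, 831, 1183]
— Period 2 —
Births: 1056 * 0.122 = 129 ; 831 * 0.335 = 278 → 407
15–29: 426 * 0.969 = 413
30–44: 1056 * 0.978 = 1033
45+: 831 * 0.932 + 1183 * 0.274 = 774 + 324 = 1098
→ [407, 413, 1033, 1098]
Total: 3950 → 2951; change = -999; percentage change = -25.3%

-25.3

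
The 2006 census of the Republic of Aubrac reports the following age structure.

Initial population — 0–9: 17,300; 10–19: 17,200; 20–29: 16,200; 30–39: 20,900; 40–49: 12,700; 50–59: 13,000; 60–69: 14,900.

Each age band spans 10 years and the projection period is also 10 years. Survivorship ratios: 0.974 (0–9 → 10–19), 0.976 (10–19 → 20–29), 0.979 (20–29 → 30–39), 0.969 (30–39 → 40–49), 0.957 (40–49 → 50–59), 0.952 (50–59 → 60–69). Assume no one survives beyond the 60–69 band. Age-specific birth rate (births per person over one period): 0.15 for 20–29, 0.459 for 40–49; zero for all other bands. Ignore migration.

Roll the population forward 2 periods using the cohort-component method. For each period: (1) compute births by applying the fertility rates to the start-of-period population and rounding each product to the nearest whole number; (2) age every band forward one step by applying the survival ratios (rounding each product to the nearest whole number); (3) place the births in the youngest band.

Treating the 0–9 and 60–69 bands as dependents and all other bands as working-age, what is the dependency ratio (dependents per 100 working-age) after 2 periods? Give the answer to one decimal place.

30.9

Let band 1 be 0–9 through band 7 = 60–69.
[period 1]
Births: 16200 × 0.15 = 2430  |  12700 × 0.459 = 5829 → total 8259
Band 2: 17300 × 0.974 = 16850
Band 3: 17200 × 0.976 = 16787
Band 4: 16200 × 0.979 = 15860
Band 5: 20900 × 0.969 = 20252
Band 6: 12700 × 0.957 = 12154
Band 7: 13000 × 0.952 = 12376
Population now: 0–9=8259, 10–19=16850, 20–29=16787, 30–39=15860, 40–49=20252, 50–59=12154, 60–69=12376
[period 2]
Births: 16787 × 0.15 = 2518  |  20252 × 0.459 = 9296 → total 11814
Band 2: 8259 × 0.974 = 8044
Band 3: 16850 × 0.976 = 16446
Band 4: 16787 × 0.979 = 16434
Band 5: 15860 × 0.969 = 15368
Band 6: 20252 × 0.957 = 19381
Band 7: 12154 × 0.952 = 11571
Population now: 0–9=11814, 10–19=8044, 20–29=16446, 30–39=16434, 40–49=15368, 50–59=19381, 60–69=11571
Dependents (band 0–9 + band 60–69) = 11814 + 11571 = 23385; working-age = 75673; ratio = 23385/75673 × 100 = 30.9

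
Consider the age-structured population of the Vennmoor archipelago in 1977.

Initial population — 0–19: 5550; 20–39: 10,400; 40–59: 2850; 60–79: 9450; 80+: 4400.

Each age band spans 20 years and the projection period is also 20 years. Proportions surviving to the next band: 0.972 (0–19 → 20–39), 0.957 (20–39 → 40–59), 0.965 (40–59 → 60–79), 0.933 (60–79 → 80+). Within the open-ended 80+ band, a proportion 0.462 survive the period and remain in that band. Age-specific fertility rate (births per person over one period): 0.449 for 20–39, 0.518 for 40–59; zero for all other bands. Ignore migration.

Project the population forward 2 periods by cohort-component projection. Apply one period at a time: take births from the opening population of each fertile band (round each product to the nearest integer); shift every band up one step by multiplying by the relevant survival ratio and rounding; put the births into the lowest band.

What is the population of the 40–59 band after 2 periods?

5163

Let group 1 be 0–19 through group 5 = 80+.
— Period 1 —
Births: 10400 × 0.449 = 4670, 2850 × 0.518 = 1476 — total 6146
Group 2: 5550 × 0.972 = 5395
Group 3: 10400 × 0.957 = 9953
Group 4: 2850 × 0.965 = 2750
Group 5: 9450 × 0.933 + 4400 × 0.462 = 8817 + 2033 = 10850
Giving 6146 / 5395 / 9953 / 2750 / 10850.
— Period 2 —
Births: 5395 × 0.449 = 2422, 9953 × 0.518 = 5156 — total 7578
Group 2: 6146 × 0.972 = 5974
Group 3: 5395 × 0.957 = 5163
Group 4: 9953 × 0.965 = 9605
Group 5: 2750 × 0.933 + 10850 × 0.462 = 2566 + 5013 = 7579
Giving 7578 / 5974 / 5163 / 9605 / 7579.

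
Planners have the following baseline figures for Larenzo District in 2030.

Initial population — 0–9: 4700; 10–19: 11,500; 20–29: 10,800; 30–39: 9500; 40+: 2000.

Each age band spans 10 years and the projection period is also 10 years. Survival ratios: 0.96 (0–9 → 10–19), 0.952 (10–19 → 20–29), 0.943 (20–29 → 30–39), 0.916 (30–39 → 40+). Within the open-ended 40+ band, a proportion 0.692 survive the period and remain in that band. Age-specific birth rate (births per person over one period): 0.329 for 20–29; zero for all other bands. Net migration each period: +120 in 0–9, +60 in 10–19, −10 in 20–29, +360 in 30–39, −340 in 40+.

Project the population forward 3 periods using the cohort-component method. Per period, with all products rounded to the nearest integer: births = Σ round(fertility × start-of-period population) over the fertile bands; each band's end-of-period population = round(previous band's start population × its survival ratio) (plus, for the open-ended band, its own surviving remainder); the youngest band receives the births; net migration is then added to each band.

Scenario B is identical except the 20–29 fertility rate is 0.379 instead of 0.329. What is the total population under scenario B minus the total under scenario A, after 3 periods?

1235

(Bands numbered youngest = 1 to oldest = 5.)
[period 1]
Births: 10800 × 0.329 = 3553
Band 2: 4700 × 0.96 = 4512
Band 3: 11500 × 0.952 = 10948
Band 4: 10800 × 0.943 = 10184
Band 5: 9500 × 0.916 + 2000 × 0.692 = 8702 + 1384 = 10086
Net migration: Band 1 + 120 → 3673; Band 2 + 60 → 4572; Band 3 − 10 → 10938; Band 4 + 360 → 10544; Band 5 − 340 → 9746
Giving 3673 / 4572 / 10938 / 10544 / 9746.
[period 2]
Births: 10938 × 0.329 = 3599
Band 2: 3673 × 0.96 = 3526
Band 3: 4572 × 0.952 = 4353
Band 4: 10938 × 0.943 = 10315
Band 5: 10544 × 0.916 + 9746 × 0.692 = 9658 + 6744 = 16402
Net migration: Band 1 + 120 → 3719; Band 2 + 60 → 3586; Band 3 − 10 → 4343; Band 4 + 360 → 10675; Band 5 − 340 → 16062
Giving 3719 / 3586 / 4343 / 10675 / 16062.
[period 3]
Births: 4343 × 0.329 = 1429
Band 2: 3719 × 0.96 = 3570
Band 3: 3586 × 0.952 = 3414
Band 4: 4343 × 0.943 = 4095
Band 5: 10675 × 0.916 + 16062 × 0.692 = 9778 + 11115 = 20893
Net migration: Band 1 + 120 → 1549; Band 2 + 60 → 3630; Band 3 − 10 → 3404; Band 4 + 360 → 4455; Band 5 − 340 → 20553
Giving 1549 / 3630 / 3404 / 4455 / 20553.
Scenario A total after 3 periods: 33591
Scenario B projection —
[period 1]
Births: 10800 × 0.379 = 4093
Band 2: 4700 × 0.96 = 4512
Band 3: 11500 × 0.952 = 10948
Band 4: 10800 × 0.943 = 10184
Band 5: 9500 × 0.916 + 2000 × 0.692 = 8702 + 1384 = 10086
Net migration: Band 1 + 120 → 4213; Band 2 + 60 → 4572; Band 3 − 10 → 10938; Band 4 + 360 → 10544; Band 5 − 340 → 9746
Giving 4213 / 4572 / 10938 / 10544 / 9746.
[period 2]
Births: 10938 × 0.379 = 4146
Band 2: 4213 × 0.96 = 4044
Band 3: 4572 × 0.952 = 4353
Band 4: 10938 × 0.943 = 10315
Band 5: 10544 × 0.916 + 9746 × 0.692 = 9658 + 6744 = 16402
Net migration: Band 1 + 120 → 4266; Band 2 + 60 → 4104; Band 3 − 10 → 4343; Band 4 + 360 → 10675; Band 5 − 340 → 16062
Giving 4266 / 4104 / 4343 / 10675 / 16062.
[period 3]
Births: 4343 × 0.379 = 1646
Band 2: 4266 × 0.96 = 4095
Band 3: 4104 × 0.952 = 3907
Band 4: 4343 × 0.943 = 4095
Band 5: 10675 × 0.916 + 16062 × 0.692 = 9778 + 11115 = 20893
Net migration: Band 1 + 120 → 1766; Band 2 + 60 → 4155; Band 3 − 10 → 3897; Band 4 + 360 → 4455; Band 5 − 340 → 20553
Giving 1766 / 4155 / 3897 / 4455 / 20553.
Scenario B total after 3 periods: 34826
Difference B − A = 34826 − 33591 = 1235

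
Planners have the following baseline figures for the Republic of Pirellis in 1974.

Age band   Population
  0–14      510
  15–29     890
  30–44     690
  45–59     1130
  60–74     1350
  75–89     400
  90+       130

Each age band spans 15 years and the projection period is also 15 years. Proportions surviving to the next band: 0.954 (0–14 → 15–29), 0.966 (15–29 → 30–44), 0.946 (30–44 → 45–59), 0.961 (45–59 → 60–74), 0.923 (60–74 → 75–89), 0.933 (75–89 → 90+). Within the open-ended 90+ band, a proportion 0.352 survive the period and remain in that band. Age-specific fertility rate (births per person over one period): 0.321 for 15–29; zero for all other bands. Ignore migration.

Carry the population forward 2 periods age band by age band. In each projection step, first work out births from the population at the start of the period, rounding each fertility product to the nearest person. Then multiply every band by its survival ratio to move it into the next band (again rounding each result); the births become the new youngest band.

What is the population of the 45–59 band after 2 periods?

814

(Bands numbered youngest = 1 to oldest = 7.)
[period 1]
Births: 890 × 0.321 = 286
Band 2: 510 × 0.954 = 487
Band 3: 890 × 0.966 = 860
Band 4: 690 × 0.946 = 653
Band 5: 1130 × 0.961 = 1086
Band 6: 1350 × 0.923 = 1246
Band 7: 400 × 0.933 + 130 × 0.352 = 373 + 46 = 419
Giving 286 / 487 / 860 / 653 / 1086 / 1246 / 419.
[period 2]
Births: 487 × 0.321 = 156
Band 2: 286 × 0.954 = 273
Band 3: 487 × 0.966 = 470
Band 4: 860 × 0.946 = 814
Band 5: 653 × 0.961 = 628
Band 6: 1086 × 0.923 = 1002
Band 7: 1246 × 0.933 + 419 × 0.352 = 1163 + 147 = 1310
Giving 156 / 273 / 470 / 814 / 628 / 1002 / 1310.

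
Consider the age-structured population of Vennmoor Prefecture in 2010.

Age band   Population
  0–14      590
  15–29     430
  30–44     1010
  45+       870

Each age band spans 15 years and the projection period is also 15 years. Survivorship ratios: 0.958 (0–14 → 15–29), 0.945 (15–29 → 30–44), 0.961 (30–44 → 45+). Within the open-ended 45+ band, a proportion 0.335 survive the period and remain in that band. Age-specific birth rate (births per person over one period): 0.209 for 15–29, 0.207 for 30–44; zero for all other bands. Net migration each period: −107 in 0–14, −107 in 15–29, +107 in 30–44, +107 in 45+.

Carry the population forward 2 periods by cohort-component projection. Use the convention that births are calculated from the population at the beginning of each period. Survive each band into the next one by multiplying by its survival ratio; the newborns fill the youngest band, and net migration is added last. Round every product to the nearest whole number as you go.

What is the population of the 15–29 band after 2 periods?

77

Call the groups 1 to 4, youngest first.
Period 1.
Births: 430 × 0.209 = 90, 1010 × 0.207 = 209 → 299
Group 2: 590 × 0.958 = 565
Group 3: 430 × 0.945 = 406
Group 4: 1010 × 0.961 + 870 × 0.335 = 971 + 291 = 1262
Net migration: Group 1 − 107 → 192; Group 2 − 107 → 458; Group 3 + 107 → 513; Group 4 + 107 → 1369
Giving 192 / 458 / 513 / 1369.
Period 2.
Births: 458 × 0.209 = 96, 513 × 0.207 = 106 → 202
Group 2: 192 × 0.958 = 184
Group 3: 458 × 0.945 = 433
Group 4: 513 × 0.961 + 1369 × 0.335 = 493 + 459 = 952
Net migration: Group 1 − 107 → 95; Group 2 − 107 → 77; Group 3 + 107 → 540; Group 4 + 107 → 1059
Giving 95 / 77 / 540 / 1059.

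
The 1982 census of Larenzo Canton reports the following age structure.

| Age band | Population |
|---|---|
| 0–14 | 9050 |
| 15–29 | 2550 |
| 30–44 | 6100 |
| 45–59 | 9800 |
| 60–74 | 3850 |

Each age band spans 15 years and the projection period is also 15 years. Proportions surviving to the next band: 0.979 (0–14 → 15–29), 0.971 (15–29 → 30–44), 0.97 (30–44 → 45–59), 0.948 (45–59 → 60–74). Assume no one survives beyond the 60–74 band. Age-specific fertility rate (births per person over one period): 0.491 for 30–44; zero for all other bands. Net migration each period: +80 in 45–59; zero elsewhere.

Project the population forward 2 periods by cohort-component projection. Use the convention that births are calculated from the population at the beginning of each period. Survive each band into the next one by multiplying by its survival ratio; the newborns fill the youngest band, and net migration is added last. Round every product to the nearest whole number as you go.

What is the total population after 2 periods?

Let band 1 be 0–14 through band 5 = 60–74.
— Period 1 —
Births: 6100 × 0.491 = 2995
Band 2: 9050 × 0.979 = 8860
Band 3: 2550 × 0.971 = 2476
Band 4: 6100 × 0.97 = 5917
Band 5: 9800 × 0.948 = 9290
Net migration: Band 4 + 80 → 5997
End of period: [2995, 8860, 2476, 5997, 9290]
— Period 2 —
Births: 2476 × 0.491 = 1216
Band 2: 2995 × 0.979 = 2932
Band 3: 8860 × 0.971 = 8603
Band 4: 2476 × 0.97 = 2402
Band 5: 5997 × 0.948 = 5685
Net migration: Band 4 + 80 → 2482
End of period: [1216, 2932, 8603, 2482, 5685]
Total after period 2: 1216 + 2932 + 8603 + 2482 + 5685 = 20918

20918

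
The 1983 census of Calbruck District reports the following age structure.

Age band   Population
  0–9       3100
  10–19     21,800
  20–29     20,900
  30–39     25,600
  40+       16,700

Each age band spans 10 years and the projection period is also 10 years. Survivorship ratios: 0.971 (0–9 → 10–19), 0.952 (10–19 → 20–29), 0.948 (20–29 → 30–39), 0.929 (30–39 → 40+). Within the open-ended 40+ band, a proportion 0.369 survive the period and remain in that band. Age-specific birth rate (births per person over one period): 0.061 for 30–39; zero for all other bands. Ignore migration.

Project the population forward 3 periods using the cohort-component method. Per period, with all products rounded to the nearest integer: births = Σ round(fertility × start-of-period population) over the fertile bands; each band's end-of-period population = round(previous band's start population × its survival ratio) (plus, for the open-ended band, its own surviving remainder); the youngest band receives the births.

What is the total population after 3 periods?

Call the bands 1 to 5, youngest first.
[period 1]
Births: 25600 * 0.061 = 1562
Band 2: 3100 * 0.971 = 3010
Band 3: 21800 * 0.952 = 20754
Band 4: 20900 * 0.948 = 19813
Band 5: 25600 * 0.929 + 16700 * 0.369 = 23782 + 6162 = 29944
Giving 1562 / 3010 / 20754 / 19813 / 29944.
[period 2]
Births: 19813 * 0.061 = 1209
Band 2: 1562 * 0.971 = 1517
Band 3: 3010 * 0.952 = 2866
Band 4: 20754 * 0.948 = 19675
Band 5: 19813 * 0.929 + 29944 * 0.369 = 18406 + 11049 = 29455
Giving 1209 / 1517 / 2866 / 19675 / 29455.
[period 3]
Births: 19675 * 0.061 = 1200
Band 2: 1209 * 0.971 = 1174
Band 3: 1517 * 0.952 = 1444
Band 4: 2866 * 0.948 = 2717
Band 5: 19675 * 0.929 + 29455 * 0.369 = 18278 + 10869 = 29147
Giving 1200 / 1174 / 1444 / 2717 / 29147.
Total after period 3: 1200 + 1174 + 1444 + 2717 + 29147 = 35682

35682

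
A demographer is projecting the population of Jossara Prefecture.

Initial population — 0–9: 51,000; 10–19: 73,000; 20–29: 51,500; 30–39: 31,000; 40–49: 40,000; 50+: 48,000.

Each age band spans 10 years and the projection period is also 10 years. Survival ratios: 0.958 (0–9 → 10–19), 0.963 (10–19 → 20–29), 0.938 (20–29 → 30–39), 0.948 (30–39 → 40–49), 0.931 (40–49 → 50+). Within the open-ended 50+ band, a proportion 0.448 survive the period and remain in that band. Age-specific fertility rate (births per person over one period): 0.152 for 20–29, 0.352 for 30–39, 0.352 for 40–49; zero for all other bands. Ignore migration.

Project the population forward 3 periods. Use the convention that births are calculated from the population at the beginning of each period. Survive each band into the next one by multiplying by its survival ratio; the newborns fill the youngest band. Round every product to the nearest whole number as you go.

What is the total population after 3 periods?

Let band 1 be 0–9 through band 6 = 50+.
Period 1.
Births: 51500 * 0.152 = 7828  |  31000 * 0.352 = 10912  |  40000 * 0.352 = 14080 — total 32820
Band 2: 51000 * 0.958 = 48858
Band 3: 73000 * 0.963 = 70299
Band 4: 51500 * 0.938 = 48307
Band 5: 31000 * 0.948 = 29388
Band 6: 40000 * 0.931 + 48000 * 0.448 = 37240 + 21504 = 58744
Population now: 0–9=32820, 10–19=48858, 20–29=70299, 30–39=48307, 40–49=29388, 50+=58744
Period 2.
Births: 70299 * 0.152 = 10685  |  48307 * 0.352 = 17004  |  29388 * 0.352 = 10345 — total 38034
Band 2: 32820 * 0.958 = 31442
Band 3: 48858 * 0.963 = 47050
Band 4: 70299 * 0.938 = 65940
Band 5: 48307 * 0.948 = 45795
Band 6: 29388 * 0.931 + 58744 * 0.448 = 27360 + 26317 = 53677
Population now: 0–9=38034, 10–19=31442, 20–29=47050, 30–39=65940, 40–49=45795, 50+=53677
Period 3.
Births: 47050 * 0.152 = 7152  |  65940 * 0.352 = 23211  |  45795 * 0.352 = 16120 — total 46483
Band 2: 38034 * 0.958 = 36437
Band 3: 31442 * 0.963 = 30279
Band 4: 47050 * 0.938 = 44133
Band 5: 65940 * 0.948 = 62511
Band 6: 45795 * 0.931 + 53677 * 0.448 = 42635 + 24047 = 66682
Population now: 0–9=46483, 10–19=36437, 20–29=30279, 30–39=44133, 40–49=62511, 50+=66682
Total after period 3: 46483 + 36437 + 30279 + 44133 + 62511 + 66682 = 286525

286525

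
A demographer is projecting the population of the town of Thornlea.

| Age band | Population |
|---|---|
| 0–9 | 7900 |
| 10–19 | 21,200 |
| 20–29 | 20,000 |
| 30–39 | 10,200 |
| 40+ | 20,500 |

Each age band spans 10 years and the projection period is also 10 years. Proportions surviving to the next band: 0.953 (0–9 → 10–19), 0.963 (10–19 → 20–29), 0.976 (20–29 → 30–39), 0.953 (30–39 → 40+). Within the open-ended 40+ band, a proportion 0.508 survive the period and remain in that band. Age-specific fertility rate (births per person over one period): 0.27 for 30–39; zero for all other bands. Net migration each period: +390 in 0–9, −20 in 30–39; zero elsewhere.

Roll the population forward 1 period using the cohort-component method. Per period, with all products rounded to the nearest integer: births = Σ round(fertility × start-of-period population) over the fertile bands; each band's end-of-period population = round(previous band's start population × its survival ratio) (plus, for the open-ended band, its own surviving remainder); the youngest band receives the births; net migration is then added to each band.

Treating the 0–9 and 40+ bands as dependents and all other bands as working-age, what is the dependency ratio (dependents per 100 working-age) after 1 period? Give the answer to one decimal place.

[period 1]
Births: 10200 * 0.27 = 2754
10–19: 7900 * 0.953 = 7529
20–29: 21200 * 0.963 = 20416
30–39: 20000 * 0.976 = 19520
40+: 10200 * 0.953 + 20500 * 0.508 = 9721 + 10414 = 20135
Net migration: 0–9 + 390 → 3144; 30–39 − 20 → 19500
→ [3144, 7529, 20416, 19500, 20135]
Dependents (band 0–9 + band 40+) = 3144 + 20135 = 23279; working-age = 47445; ratio = 23279/47445 × 100 = 49.1

49.1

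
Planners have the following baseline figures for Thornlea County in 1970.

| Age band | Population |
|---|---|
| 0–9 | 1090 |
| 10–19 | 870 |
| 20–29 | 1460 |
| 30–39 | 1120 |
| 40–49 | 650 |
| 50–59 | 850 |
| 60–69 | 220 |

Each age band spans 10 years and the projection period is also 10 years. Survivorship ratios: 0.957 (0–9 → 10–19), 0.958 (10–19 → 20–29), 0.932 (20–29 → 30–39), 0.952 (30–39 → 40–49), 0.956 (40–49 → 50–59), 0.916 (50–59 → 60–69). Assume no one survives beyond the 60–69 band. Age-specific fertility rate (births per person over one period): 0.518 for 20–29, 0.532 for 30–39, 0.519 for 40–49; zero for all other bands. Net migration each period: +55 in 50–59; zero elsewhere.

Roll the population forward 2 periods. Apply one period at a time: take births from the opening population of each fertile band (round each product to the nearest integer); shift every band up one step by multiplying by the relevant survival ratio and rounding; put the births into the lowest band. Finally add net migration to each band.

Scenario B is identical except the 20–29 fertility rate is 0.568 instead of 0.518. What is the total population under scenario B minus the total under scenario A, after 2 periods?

[period 1]
Births: 1460 × 0.518 = 756 ; 1120 × 0.532 = 596 ; 650 × 0.519 = 337 → 1689
10–19: 1090 × 0.957 = 1043
20–29: 870 × 0.958 = 833
30–39: 1460 × 0.932 = 1361
40–49: 1120 × 0.952 = 1066
50–59: 650 × 0.956 = 621
60–69: 850 × 0.916 = 779
Net migration: 50–59 + 55 → 676
Population now: 0–9=1689, 10–19=1043, 20–29=833, 30–39=1361, 40–49=1066, 50–59=676, 60–69=779
[period 2]
Births: 833 × 0.518 = 431 ; 1361 × 0.532 = 724 ; 1066 × 0.519 = 553 → 1708
10–19: 1689 × 0.957 = 1616
20–29: 1043 × 0.958 = 999
30–39: 833 × 0.932 = 776
40–49: 1361 × 0.952 = 1296
50–59: 1066 × 0.956 = 1019
60–69: 676 × 0.916 = 619
Net migration: 50–59 + 55 → 1074
Population now: 0–9=1708, 10–19=1616, 20–29=999, 30–39=776, 40–49=1296, 50–59=1074, 60–69=619
Scenario A total after 2 periods: 8088
Scenario B projection —
[period 1]
Births: 1460 × 0.568 = 829 ; 1120 × 0.532 = 596 ; 650 × 0.519 = 337 → 1762
10–19: 1090 × 0.957 = 1043
20–29: 870 × 0.958 = 833
30–39: 1460 × 0.932 = 1361
40–49: 1120 × 0.952 = 1066
50–59: 650 × 0.956 = 621
60–69: 850 × 0.916 = 779
Net migration: 50–59 + 55 → 676
Population now: 0–9=1762, 10–19=1043, 20–29=833, 30–39=1361, 40–49=1066, 50–59=676, 60–69=779
[period 2]
Births: 833 × 0.568 = 473 ; 1361 × 0.532 = 724 ; 1066 × 0.519 = 553 → 1750
10–19: 1762 × 0.957 = 1686
20–29: 1043 × 0.958 = 999
30–39: 833 × 0.932 = 776
40–49: 1361 × 0.952 = 1296
50–59: 1066 × 0.956 = 1019
60–69: 676 × 0.916 = 619
Net migration: 50–59 + 55 → 1074
Population now: 0–9=1750, 10–19=1686, 20–29=999, 30–39=776, 40–49=1296, 50–59=1074, 60–69=619
Scenario B total after 2 periods: 8200
Difference B − A = 8200 − 8088 = 112

112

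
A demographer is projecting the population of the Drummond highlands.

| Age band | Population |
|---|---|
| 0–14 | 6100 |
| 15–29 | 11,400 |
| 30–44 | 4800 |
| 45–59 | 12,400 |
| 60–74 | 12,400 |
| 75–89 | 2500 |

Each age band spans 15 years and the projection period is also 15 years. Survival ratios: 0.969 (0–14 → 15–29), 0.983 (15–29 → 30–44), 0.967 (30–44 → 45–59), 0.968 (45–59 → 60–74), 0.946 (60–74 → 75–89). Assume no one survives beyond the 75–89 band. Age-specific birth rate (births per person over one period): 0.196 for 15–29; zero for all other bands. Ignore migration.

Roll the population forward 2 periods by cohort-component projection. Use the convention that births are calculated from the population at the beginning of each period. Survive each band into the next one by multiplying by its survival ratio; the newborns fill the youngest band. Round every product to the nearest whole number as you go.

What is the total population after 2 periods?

35819

Let group 1 be 0–14 through group 6 = 75–89.
Period 1:
Births: 11400 * 0.196 = 2234
Group 2: 6100 * 0.969 = 5911
Group 3: 11400 * 0.983 = 11206
Group 4: 4800 * 0.967 = 4642
Group 5: 12400 * 0.968 = 12003
Group 6: 12400 * 0.946 = 11730
Giving 2234 / 5911 / 11206 / 4642 / 12003 / 11730.
Period 2:
Births: 5911 * 0.196 = 1159
Group 2: 2234 * 0.969 = 2165
Group 3: 5911 * 0.983 = 5811
Group 4: 11206 * 0.967 = 10836
Group 5: 4642 * 0.968 = 4493
Group 6: 12003 * 0.946 = 11355
Giving 1159 / 2165 / 5811 / 10836 / 4493 / 11355.
Total after period 2: 1159 + 2165 + 5811 + 10836 + 4493 + 11355 = 35819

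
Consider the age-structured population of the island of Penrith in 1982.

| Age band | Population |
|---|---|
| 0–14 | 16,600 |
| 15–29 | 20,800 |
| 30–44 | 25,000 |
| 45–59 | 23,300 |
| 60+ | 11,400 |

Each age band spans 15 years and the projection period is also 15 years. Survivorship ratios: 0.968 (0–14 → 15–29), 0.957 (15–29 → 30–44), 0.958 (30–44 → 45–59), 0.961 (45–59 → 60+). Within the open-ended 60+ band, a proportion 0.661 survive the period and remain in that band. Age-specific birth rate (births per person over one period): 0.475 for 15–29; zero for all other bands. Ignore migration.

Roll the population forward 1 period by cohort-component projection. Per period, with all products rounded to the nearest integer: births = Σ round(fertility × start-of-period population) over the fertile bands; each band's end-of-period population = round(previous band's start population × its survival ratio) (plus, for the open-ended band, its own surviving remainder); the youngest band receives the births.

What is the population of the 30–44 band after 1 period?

19906

(Groups numbered youngest = 1 to oldest = 5.)
[period 1]
Births: 20800 × 0.475 = 9880
Group 2: 16600 × 0.968 = 16069
Group 3: 20800 × 0.957 = 19906
Group 4: 25000 × 0.958 = 23950
Group 5: 23300 × 0.961 + 11400 × 0.661 = 22391 + 7535 = 29926
Giving 9880 / 16069 / 19906 / 23950 / 29926.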